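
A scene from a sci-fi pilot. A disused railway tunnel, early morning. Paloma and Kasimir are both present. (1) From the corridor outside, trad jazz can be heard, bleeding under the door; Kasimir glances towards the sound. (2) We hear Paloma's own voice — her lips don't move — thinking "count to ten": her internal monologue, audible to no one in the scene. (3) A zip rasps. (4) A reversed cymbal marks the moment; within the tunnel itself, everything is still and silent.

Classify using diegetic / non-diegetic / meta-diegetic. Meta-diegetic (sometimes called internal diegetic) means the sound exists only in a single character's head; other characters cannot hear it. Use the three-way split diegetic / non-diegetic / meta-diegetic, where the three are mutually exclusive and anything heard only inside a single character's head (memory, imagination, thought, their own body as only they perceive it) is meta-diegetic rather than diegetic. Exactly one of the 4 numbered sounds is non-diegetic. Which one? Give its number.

4

(1) the music has an off-screen but real-world source and a character hears it → diegetic.
Sound (2): it's Paloma's unspoken thought, heard only by the audience via her subjectivity, so meta-diegetic.
Sound (3): an in-world source (a zip); characters could hear it, so diegetic.
Sound (4): nothing in the scene produces it; it's an accent added for the audience, so non-diegetic.
Only (4) is non-diegetic.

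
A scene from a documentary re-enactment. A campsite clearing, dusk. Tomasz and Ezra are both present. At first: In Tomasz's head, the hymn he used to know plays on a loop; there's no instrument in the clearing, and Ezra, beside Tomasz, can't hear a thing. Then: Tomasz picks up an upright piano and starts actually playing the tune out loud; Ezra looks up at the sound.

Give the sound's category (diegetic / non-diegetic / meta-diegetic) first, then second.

meta-diegetic, diegetic

First: the tune exists only as Tomasz's private memory; Ezra can't hear it → meta-diegetic.
Second: Tomasz is now producing it live on an upright piano, in the room, and Ezra hears it → diegetic.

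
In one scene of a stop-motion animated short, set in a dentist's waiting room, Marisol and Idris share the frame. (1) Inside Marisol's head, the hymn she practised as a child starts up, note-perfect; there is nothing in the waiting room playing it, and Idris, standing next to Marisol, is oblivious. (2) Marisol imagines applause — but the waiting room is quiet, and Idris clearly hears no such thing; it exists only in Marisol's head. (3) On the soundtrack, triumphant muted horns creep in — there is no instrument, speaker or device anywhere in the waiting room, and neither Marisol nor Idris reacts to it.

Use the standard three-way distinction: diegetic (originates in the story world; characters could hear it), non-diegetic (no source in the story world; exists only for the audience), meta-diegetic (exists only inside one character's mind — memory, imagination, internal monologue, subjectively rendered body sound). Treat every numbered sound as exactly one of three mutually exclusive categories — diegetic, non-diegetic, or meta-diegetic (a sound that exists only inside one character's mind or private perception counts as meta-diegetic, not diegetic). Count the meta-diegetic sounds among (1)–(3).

(1) is meta-diegetic: it lives in Marisol's subjectivity, not in the waiting room.
(2) Marisol alone 'hears' it — an imagined sound, not present in the space → meta-diegetic.
(3) is non-diegetic: nothing in the waiting room produces it and the characters don't hear it — pure soundtrack.
So 2 of the 3 are meta-diegetic: (1), (2).

2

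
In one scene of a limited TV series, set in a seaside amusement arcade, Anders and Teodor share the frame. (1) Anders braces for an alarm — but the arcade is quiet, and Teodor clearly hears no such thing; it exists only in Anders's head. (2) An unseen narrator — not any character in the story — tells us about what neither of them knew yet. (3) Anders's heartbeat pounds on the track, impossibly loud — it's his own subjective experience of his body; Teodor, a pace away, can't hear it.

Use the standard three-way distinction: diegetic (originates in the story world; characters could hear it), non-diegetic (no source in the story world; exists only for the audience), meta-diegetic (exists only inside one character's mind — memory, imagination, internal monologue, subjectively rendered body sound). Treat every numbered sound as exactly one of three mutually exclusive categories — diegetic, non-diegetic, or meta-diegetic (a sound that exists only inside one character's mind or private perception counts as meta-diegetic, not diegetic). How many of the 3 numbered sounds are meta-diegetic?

(1) the sound is imagined by Anders; nothing in the story world is producing it and Teodor can't hear it → meta-diegetic.
(2) the narrator exists outside the story world, addressing only the audience → non-diegetic.
(3) is meta-diegetic: it's Anders's internal bodily sensation rendered as sound; only Anders 'hears' it.
Meta-diegetic: (1), (3) — that's 2.

2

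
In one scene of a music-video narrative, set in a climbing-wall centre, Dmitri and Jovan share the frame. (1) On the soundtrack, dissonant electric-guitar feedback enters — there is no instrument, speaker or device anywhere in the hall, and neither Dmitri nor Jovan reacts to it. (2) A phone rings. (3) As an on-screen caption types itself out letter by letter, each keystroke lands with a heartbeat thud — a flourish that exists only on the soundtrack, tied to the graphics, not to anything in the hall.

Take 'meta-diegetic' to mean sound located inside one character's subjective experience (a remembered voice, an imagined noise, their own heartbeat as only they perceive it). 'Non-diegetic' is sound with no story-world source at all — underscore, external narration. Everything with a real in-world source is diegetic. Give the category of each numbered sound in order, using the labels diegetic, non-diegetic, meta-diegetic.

(1) score with no on-screen or off-screen source; it exists for the audience alone → non-diegetic.
Sound (2): a phone is a real object/event in the scene's world, so diegetic.
(3) the caption isn't part of the story world, so neither is the sound tied to it → non-diegetic.

non-diegetic, diegetic, non-diegetic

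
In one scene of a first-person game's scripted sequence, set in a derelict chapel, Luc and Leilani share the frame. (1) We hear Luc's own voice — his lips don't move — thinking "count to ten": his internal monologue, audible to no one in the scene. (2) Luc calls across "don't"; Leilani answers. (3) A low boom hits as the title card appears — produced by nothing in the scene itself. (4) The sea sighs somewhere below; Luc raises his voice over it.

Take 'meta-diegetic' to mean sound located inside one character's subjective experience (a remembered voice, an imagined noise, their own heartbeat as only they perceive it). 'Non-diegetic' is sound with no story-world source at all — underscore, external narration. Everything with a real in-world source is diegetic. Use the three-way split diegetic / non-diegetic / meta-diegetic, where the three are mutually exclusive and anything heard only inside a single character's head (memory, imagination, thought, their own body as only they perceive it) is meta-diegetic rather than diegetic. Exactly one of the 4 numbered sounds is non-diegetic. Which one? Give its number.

Sound (1): internal monologue — inside Luc's mind, not spoken into the scene, so meta-diegetic.
Sound (2): spoken by a character present in the story world, so diegetic.
(3) an editorial stinger — it belongs to the cut, not the story world → non-diegetic.
(4) it's the actual ambient sound of the location → diegetic.
Only (3) is non-diegetic.

3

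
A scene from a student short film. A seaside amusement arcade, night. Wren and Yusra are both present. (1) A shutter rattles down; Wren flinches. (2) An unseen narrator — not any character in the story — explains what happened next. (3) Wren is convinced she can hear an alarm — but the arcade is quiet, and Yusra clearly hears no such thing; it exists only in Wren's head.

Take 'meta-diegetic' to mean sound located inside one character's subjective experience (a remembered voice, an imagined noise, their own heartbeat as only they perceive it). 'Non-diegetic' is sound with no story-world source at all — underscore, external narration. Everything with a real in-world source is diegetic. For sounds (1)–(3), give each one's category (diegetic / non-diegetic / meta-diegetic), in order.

(1) is diegetic: an in-world source (a shutter); characters could hear it.
Sound (2): external voice-over — not a character, not heard by anyone in the scene, so non-diegetic.
(3) Wren alone 'hears' it — an imagined sound, not present in the space → meta-diegetic.

diegetic, non-diegetic, meta-diegetic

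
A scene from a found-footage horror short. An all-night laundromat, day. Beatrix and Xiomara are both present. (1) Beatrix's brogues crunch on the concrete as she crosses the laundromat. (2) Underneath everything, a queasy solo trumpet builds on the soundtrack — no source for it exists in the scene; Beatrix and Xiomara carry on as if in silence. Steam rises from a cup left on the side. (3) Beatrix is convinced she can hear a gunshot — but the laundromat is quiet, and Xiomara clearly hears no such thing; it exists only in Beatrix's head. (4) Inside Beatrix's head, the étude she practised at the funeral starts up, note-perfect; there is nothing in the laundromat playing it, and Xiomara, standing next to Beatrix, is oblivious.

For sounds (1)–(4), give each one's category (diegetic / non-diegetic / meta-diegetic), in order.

diegetic, non-diegetic, meta-diegetic, meta-diegetic

(1) Beatrix's footsteps are produced in the story world → diegetic.
Sound (2): it has no source in the story world and no character can hear it — it's underscore, so non-diegetic.
(3) Beatrix alone 'hears' it — an imagined sound, not present in the space → meta-diegetic.
(4) is meta-diegetic: the music is a memory playing inside Beatrix's mind alone; no real-world source, Xiomara can't hear it.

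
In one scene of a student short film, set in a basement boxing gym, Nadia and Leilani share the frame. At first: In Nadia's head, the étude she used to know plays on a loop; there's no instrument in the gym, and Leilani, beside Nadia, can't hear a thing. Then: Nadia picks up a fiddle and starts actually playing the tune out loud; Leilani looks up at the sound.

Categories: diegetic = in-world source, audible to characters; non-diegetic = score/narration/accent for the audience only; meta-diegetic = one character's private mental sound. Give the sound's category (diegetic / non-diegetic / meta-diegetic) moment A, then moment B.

Moment A: the tune exists only as Nadia's private memory; Leilani can't hear it → meta-diegetic.
Moment B: Nadia is now producing it live on a fiddle, in the room, and Leilani hears it → diegetic.

meta-diegetic, diegetic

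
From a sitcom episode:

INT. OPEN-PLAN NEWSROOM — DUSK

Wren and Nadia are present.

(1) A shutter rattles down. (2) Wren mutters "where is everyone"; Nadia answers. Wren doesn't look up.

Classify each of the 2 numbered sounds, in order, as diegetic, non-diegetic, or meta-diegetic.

diegetic, diegetic

(1) is diegetic: an in-world source (a shutter); characters could hear it.
(2) on-screen dialogue — Wren speaks and Nadia is there to hear → diegetic.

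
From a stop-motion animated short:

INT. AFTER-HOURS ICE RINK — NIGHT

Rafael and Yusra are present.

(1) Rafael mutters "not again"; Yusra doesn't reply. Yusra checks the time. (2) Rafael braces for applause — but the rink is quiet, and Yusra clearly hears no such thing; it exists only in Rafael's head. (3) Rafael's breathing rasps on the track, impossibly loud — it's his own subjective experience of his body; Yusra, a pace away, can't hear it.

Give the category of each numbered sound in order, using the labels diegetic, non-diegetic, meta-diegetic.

(1) on-screen dialogue — Rafael speaks and Yusra is there to hear → diegetic.
(2) is meta-diegetic: Rafael alone 'hears' it — an imagined sound, not present in the space.
(3) is meta-diegetic: it's Rafael's internal bodily sensation rendered as sound; only Rafael 'hears' it.

diegetic, meta-diegetic, meta-diegetic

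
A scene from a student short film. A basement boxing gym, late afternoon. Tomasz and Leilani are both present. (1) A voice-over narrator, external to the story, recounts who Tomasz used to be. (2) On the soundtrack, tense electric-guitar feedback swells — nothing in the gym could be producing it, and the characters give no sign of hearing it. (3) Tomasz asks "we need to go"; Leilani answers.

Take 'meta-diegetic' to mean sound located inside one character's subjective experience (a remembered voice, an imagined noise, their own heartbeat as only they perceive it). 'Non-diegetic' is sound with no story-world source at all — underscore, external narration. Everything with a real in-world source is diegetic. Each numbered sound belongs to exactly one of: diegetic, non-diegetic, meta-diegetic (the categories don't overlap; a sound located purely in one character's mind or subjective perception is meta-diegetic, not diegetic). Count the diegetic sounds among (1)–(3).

(1) commentary laid over the scene from outside the fiction → non-diegetic.
Sound (2): score with no on-screen or off-screen source; it exists for the audience alone, so non-diegetic.
Sound (3): spoken by a character present in the story world, so diegetic.
So 1 of the 3 is diegetic: (3).

1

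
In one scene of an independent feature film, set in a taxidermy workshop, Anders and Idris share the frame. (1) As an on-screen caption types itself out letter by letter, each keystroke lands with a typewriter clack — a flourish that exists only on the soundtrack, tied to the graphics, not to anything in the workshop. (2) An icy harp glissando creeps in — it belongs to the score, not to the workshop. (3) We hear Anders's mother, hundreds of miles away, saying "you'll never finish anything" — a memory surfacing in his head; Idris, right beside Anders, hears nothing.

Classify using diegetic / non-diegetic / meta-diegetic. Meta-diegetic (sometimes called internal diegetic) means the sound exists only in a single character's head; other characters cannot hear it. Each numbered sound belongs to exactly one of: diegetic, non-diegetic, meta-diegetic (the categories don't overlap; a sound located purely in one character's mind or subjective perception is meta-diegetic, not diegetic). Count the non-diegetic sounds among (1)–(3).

(1) sound married to a title/caption — outside the diegesis by definition → non-diegetic.
Sound (2): score with no on-screen or off-screen source; it exists for the audience alone, so non-diegetic.
Sound (3): a remembered line, private to Anders — not present in the room, not audible to Idris, so meta-diegetic.
Non-diegetic: (1), (2) — that's 2.

2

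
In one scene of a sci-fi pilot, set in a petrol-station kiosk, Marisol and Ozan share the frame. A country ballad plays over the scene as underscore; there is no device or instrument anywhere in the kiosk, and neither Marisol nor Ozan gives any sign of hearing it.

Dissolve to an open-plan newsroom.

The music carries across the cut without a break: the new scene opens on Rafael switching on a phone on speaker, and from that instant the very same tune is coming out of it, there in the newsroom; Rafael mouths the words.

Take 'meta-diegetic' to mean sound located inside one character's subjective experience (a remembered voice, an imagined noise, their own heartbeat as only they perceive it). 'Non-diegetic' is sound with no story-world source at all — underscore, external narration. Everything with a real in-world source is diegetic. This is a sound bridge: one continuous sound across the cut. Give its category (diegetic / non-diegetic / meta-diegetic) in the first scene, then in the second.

non-diegetic, diegetic

Scene one: there's no in-world source anywhere and no character hears it — underscore for the audience only → non-diegetic.
Scene two: once Rafael turns on a phone on speaker, the music has a real source in the story world and Rafael reacts to it → diegetic.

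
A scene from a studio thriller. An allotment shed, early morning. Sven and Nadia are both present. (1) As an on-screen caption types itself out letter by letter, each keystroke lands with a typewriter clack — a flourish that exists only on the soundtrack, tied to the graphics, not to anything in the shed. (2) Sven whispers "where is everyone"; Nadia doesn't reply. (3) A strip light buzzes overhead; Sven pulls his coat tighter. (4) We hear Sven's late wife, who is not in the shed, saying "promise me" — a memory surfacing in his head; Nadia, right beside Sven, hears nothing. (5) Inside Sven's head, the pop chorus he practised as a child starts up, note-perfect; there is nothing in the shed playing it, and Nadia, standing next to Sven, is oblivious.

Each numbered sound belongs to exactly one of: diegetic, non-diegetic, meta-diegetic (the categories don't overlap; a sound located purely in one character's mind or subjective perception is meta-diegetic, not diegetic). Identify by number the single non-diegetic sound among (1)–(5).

Sound (1): it accompanies on-screen graphics, not anything inside the story world, so non-diegetic.
(2) on-screen dialogue — Sven speaks and Nadia is there to hear → diegetic.
(3) a strip light is part of the location's real environment → diegetic.
(4) is meta-diegetic: a remembered line, private to Sven — not present in the room, not audible to Nadia.
(5) is meta-diegetic: the music is a memory playing inside Sven's mind alone; no real-world source, Nadia can't hear it.
Only (1) is non-diegetic.

1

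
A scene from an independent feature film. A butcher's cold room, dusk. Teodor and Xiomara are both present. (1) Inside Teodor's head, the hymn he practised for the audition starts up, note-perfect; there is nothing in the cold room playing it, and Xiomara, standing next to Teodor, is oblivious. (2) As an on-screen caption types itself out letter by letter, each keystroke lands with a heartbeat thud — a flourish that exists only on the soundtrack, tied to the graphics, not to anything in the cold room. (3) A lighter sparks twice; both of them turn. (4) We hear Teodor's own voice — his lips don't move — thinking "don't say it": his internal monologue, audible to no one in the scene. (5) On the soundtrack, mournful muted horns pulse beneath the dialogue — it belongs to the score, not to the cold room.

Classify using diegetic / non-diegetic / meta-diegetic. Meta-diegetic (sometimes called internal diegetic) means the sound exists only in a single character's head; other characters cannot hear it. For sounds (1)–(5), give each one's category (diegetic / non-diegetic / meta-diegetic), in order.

Sound (1): the music is a memory playing inside Teodor's mind alone; no real-world source, Xiomara can't hear it, so meta-diegetic.
(2) sound married to a title/caption — outside the diegesis by definition → non-diegetic.
(3) an in-world source (a lighter); characters could hear it → diegetic.
(4) is meta-diegetic: Teodor's thought-voice: a private mental sound no other character can hear.
(5) nothing in the cold room produces it and the characters don't hear it — pure soundtrack → non-diegetic.

meta-diegetic, non-diegetic, diegetic, meta-diegetic, non-diegetic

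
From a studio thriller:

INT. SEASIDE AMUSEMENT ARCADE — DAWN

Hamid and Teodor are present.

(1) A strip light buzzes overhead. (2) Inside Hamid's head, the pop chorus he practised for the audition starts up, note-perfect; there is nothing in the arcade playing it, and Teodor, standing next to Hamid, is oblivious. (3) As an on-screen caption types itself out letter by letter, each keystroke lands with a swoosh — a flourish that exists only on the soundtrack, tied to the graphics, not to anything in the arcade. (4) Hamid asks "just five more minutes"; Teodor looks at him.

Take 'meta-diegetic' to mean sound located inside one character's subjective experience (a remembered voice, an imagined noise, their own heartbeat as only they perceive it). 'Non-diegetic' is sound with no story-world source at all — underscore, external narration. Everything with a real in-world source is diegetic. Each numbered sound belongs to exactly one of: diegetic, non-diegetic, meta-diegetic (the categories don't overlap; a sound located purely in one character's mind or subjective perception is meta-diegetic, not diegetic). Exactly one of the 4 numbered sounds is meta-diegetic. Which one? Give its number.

(1) is diegetic: it's the actual ambient sound of the location.
(2) is meta-diegetic: it lives in Hamid's subjectivity, not in the arcade.
Sound (3): sound married to a title/caption — outside the diegesis by definition, so non-diegetic.
(4) on-screen dialogue — Hamid speaks and Teodor is there to hear → diegetic.
Only (2) is meta-diegetic.

2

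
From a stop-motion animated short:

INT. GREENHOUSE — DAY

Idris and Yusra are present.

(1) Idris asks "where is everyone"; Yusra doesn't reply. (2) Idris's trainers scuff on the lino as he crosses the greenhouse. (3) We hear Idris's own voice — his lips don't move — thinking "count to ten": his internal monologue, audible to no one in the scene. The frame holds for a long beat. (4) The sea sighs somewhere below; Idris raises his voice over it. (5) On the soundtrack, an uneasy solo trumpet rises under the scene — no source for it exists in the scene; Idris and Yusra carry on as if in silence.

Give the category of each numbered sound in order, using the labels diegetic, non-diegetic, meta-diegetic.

diegetic, diegetic, meta-diegetic, diegetic, non-diegetic

(1) Idris is a character speaking aloud in the scene → diegetic.
(2) is diegetic: Idris's footsteps are produced in the story world.
(3) it's Idris's unspoken thought, heard only by the audience via his subjectivity → meta-diegetic.
Sound (4): ambient/room sound belonging to the story's physical space, so diegetic.
(5) is non-diegetic: score with no on-screen or off-screen source; it exists for the audience alone.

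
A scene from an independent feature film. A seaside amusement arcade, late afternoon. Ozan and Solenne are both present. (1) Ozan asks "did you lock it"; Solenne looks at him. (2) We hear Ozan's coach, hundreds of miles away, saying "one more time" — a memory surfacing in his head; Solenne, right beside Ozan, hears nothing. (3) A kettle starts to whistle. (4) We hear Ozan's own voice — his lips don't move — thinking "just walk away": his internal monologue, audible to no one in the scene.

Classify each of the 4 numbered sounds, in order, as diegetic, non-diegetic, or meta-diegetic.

diegetic, meta-diegetic, diegetic, meta-diegetic

Sound (1): spoken by a character present in the story world, so diegetic.
Sound (2): a remembered line, private to Ozan — not present in the room, not audible to Solenne, so meta-diegetic.
(3) is diegetic: the sound comes from a kettle physically present in the location.
Sound (4): internal monologue — inside Ozan's mind, not spoken into the scene, so meta-diegetic.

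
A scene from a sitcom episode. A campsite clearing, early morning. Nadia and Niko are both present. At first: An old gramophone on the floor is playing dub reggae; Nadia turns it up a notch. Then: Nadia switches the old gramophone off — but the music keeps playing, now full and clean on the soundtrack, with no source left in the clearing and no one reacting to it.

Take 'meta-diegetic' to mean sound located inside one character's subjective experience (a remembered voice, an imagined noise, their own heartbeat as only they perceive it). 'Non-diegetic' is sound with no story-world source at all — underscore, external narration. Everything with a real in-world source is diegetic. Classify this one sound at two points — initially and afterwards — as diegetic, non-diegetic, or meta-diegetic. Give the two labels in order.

diegetic, non-diegetic

Initially: an old gramophone is a real in-scene source and Nadia reacts to it → diegetic.
Afterwards: there is no longer any in-world source and no one can hear it — it has become underscore → non-diegetic.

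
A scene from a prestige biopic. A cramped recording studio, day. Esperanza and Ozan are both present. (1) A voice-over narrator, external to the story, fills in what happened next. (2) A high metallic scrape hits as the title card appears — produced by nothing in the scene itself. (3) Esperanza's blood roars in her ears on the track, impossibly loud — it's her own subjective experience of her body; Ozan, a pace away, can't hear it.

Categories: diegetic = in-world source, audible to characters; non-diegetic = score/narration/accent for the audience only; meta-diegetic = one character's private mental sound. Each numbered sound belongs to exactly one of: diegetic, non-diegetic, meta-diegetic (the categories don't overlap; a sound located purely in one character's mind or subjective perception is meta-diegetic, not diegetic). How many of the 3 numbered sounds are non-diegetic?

2

(1) is non-diegetic: the narrator exists outside the story world, addressing only the audience.
Sound (2): nothing in the scene produces it; it's an accent added for the audience, so non-diegetic.
(3) is meta-diegetic: it's Esperanza's internal bodily sensation rendered as sound; only Esperanza 'hears' it.
So 2 of the 3 are non-diegetic: (1), (2).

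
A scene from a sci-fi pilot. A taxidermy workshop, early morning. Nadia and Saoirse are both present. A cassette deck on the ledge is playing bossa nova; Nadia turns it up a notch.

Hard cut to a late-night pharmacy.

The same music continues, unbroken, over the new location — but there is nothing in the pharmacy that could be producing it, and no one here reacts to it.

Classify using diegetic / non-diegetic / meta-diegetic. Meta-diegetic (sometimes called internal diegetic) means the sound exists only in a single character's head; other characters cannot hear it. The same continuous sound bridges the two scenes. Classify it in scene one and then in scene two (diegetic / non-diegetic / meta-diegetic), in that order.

Scene one: a cassette deck is an on-screen source and Nadia reacts to it → diegetic.
Scene two: there is no source in the pharmacy and no one hears it — it's now underscore → non-diegetic.

diegetic, non-diegetic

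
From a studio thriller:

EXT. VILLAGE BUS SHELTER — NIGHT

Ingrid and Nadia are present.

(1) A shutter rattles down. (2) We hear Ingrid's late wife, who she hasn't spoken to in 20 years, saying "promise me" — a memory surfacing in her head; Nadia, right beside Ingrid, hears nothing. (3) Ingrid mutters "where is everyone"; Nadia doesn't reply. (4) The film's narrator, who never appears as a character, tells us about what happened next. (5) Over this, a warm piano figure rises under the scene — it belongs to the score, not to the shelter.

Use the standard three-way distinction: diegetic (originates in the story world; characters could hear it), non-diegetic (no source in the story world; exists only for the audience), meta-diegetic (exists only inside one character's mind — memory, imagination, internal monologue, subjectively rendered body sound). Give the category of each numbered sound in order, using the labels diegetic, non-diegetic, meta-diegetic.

Sound (1): the sound comes from a shutter physically present in the location, so diegetic.
(2) a remembered line, private to Ingrid — not present in the room, not audible to Nadia → meta-diegetic.
(3) is diegetic: Ingrid is a character speaking aloud in the scene.
Sound (4): external voice-over — not a character, not heard by anyone in the scene, so non-diegetic.
Sound (5): it has no source in the story world and no character can hear it — it's underscore, so non-diegetic.

diegetic, meta-diegetic, diegetic, non-diegetic, non-diegetic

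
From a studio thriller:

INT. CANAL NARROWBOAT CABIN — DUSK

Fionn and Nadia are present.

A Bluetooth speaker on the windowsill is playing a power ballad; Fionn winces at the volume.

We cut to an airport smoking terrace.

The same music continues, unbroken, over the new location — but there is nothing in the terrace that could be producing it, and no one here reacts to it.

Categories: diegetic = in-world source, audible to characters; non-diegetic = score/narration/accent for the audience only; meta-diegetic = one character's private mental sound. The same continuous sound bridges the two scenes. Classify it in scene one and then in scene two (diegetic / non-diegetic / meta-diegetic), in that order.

diegetic, non-diegetic

Scene one: a Bluetooth speaker is an on-screen source and Fionn reacts to it → diegetic.
Scene two: there is no source in the terrace and no one hears it — it's now underscore → non-diegetic.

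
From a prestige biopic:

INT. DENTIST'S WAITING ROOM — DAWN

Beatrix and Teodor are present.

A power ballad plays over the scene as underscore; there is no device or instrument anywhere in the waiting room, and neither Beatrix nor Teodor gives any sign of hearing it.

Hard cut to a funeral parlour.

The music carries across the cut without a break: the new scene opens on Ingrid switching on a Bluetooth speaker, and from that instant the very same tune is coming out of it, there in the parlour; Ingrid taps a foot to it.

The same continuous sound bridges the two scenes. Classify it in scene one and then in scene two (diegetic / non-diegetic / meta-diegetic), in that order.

non-diegetic, diegetic

Scene one: there's no in-world source anywhere and no character hears it — underscore for the audience only → non-diegetic.
Scene two: once Ingrid turns on a Bluetooth speaker, the music has a real source in the story world and Ingrid reacts to it → diegetic.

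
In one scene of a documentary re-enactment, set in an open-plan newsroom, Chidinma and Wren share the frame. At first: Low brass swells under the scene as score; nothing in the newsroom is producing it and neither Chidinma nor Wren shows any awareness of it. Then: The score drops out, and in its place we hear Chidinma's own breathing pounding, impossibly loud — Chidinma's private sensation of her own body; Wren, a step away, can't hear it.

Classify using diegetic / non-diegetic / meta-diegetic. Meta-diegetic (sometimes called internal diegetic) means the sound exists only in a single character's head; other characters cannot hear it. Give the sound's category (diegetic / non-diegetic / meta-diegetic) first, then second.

First: underscore with no in-world source, inaudible to the characters → non-diegetic.
Second: the body sound is Chidinma's subjective perception alone — Wren can't hear it → meta-diegetic.

non-diegetic, meta-diegetic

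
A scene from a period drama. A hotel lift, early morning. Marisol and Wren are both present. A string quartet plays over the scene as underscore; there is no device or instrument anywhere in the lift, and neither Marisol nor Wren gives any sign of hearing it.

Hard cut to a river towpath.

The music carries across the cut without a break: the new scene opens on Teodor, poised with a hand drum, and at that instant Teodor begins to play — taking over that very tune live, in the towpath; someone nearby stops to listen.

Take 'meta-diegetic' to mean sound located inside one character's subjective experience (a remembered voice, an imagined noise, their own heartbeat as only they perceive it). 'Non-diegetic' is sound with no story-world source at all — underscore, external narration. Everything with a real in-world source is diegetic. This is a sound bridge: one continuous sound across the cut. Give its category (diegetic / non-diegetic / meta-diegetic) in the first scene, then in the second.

Scene one: there's no in-world source anywhere and no character hears it — underscore for the audience only → non-diegetic.
Scene two: from the moment Teodor starts playing, the tune is being performed on a hand drum inside the story world and another character hears it → diegetic.

non-diegetic, diegetic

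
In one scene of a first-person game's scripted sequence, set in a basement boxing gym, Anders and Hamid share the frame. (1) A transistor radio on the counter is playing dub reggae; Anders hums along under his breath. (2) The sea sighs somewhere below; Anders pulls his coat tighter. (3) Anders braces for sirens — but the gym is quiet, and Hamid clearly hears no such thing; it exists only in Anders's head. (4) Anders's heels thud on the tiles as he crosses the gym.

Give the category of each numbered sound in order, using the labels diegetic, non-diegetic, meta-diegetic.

diegetic, diegetic, meta-diegetic, diegetic

Sound (1): a transistor radio is a physical source in the scene and Anders reacts to it, so diegetic.
Sound (2): it's the actual ambient sound of the location, so diegetic.
Sound (3): the sound is imagined by Anders; nothing in the story world is producing it and Hamid can't hear it, so meta-diegetic.
(4) is diegetic: it's the physical sound of Anders moving in the space.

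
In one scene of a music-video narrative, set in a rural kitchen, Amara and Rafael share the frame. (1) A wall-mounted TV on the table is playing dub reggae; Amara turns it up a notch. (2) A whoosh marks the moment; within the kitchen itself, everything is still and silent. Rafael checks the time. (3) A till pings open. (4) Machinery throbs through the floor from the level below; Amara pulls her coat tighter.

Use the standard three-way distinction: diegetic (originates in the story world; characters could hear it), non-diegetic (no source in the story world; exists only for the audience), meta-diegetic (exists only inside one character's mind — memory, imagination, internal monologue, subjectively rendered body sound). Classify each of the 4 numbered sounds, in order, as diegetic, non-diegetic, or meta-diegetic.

diegetic, non-diegetic, diegetic, diegetic

(1) source music from a wall-mounted TV, which exists in the story world → diegetic.
(2) is non-diegetic: it's a sound-design accent with no in-world source; no one in the scene can hear it.
Sound (3): the sound comes from a till physically present in the location, so diegetic.
(4) it's the actual ambient sound of the location → diegetic.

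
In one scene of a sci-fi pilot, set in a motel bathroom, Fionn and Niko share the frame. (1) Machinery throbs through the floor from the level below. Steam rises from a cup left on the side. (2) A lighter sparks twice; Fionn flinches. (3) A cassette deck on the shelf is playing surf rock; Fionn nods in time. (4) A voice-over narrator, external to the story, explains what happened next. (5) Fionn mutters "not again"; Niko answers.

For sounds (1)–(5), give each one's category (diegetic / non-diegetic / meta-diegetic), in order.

diegetic, diegetic, diegetic, non-diegetic, diegetic

(1) ambient/room sound belonging to the story's physical space → diegetic.
(2) is diegetic: a lighter is a real object/event in the scene's world.
(3) source music from a cassette deck, which exists in the story world → diegetic.
(4) the narrator exists outside the story world, addressing only the audience → non-diegetic.
(5) spoken by a character present in the story world → diegetic.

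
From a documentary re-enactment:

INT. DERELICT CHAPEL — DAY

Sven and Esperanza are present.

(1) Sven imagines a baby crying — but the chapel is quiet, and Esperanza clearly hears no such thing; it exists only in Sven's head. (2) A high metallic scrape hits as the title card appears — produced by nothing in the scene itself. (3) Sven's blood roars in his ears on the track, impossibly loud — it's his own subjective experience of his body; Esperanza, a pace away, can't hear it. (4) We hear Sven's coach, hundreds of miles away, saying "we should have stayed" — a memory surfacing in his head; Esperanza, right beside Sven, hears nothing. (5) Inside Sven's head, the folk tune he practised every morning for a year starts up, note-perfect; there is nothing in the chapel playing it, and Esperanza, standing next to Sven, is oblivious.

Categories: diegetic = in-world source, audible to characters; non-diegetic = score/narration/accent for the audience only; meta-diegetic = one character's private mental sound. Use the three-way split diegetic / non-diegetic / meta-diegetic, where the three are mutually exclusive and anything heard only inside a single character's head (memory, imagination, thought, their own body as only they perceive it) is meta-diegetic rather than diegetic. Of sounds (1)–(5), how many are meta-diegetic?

Sound (1): Sven alone 'hears' it — an imagined sound, not present in the space, so meta-diegetic.
(2) an editorial stinger — it belongs to the cut, not the story world → non-diegetic.
Sound (3): a subjective body sound — Sven's private perception, inaudible to Esperanza, so meta-diegetic.
(4) a remembered line, private to Sven — not present in the room, not audible to Esperanza → meta-diegetic.
(5) is meta-diegetic: remembered music, private to Sven — Esperanza is oblivious because it isn't in the room.
So 4 of the 5 are meta-diegetic: (1), (3), (4), (5).

4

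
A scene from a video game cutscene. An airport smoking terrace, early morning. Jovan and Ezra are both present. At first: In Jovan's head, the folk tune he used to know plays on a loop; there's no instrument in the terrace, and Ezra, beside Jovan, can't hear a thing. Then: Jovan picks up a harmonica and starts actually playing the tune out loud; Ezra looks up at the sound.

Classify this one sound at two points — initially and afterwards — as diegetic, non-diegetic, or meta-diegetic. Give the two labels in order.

meta-diegetic, diegetic

Initially: the tune exists only as Jovan's private memory; Ezra can't hear it → meta-diegetic.
Afterwards: Jovan is now producing it live on a harmonica, in the room, and Ezra hears it → diegetic.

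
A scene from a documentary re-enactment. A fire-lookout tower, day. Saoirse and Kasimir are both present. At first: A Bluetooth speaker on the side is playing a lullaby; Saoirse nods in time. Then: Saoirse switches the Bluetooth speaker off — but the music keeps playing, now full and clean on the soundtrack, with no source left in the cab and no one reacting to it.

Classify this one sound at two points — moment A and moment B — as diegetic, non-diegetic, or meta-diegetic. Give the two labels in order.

Moment A: a Bluetooth speaker is a real in-scene source and Saoirse reacts to it → diegetic.
Moment B: there is no longer any in-world source and no one can hear it — it has become underscore → non-diegetic.

diegetic, non-diegetic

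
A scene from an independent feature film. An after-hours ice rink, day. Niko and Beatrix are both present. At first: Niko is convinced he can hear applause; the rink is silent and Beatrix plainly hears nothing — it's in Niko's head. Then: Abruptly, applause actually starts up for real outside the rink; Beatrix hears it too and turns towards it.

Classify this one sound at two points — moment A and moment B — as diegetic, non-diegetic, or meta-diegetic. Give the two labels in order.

meta-diegetic, diegetic

Moment A: only Niko 'hears' it — imagined, in his mind → meta-diegetic.
Moment B: now there's a real external source and Beatrix hears it too — in the story world → diegetic.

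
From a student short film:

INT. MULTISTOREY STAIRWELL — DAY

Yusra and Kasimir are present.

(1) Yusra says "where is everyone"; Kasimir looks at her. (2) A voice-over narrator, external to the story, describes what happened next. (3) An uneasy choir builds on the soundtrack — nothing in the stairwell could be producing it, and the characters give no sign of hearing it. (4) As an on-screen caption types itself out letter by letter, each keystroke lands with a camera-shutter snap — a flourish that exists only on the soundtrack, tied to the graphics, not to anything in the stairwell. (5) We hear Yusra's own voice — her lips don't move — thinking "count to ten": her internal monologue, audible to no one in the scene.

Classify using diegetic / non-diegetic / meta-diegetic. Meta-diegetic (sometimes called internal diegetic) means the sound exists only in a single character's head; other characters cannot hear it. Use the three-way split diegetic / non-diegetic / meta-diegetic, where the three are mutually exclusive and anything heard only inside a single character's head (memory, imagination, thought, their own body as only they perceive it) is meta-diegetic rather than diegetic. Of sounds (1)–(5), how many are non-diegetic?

3

(1) is diegetic: on-screen dialogue — Yusra speaks and Kasimir is there to hear.
(2) the narrator exists outside the story world, addressing only the audience → non-diegetic.
(3) score with no on-screen or off-screen source; it exists for the audience alone → non-diegetic.
(4) it accompanies on-screen graphics, not anything inside the story world → non-diegetic.
Sound (5): Yusra's thought-voice: a private mental sound no other character can hear, so meta-diegetic.
So 3 of the 5 are non-diegetic: (2), (3), (4).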